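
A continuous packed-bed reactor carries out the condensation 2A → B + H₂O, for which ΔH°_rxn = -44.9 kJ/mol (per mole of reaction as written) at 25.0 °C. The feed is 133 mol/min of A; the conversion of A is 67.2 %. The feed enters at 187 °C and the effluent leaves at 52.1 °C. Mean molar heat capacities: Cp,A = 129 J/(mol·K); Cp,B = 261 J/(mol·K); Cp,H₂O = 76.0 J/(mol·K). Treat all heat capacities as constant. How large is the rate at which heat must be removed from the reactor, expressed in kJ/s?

Extent of reaction ξ = 0.672 × 133 / 2 = 44.688 mol/min
Reaction term: ξ·ΔH°_rxn = 44.688 × -44.9 = -2006.5 kJ/min
Sensible, feed 187→25 °C: -2779.4 kJ/min
Outlet flows (mol/min): A 43.624, B 44.688, H₂O 44.688
Sensible, products 25→52.1 °C: 560.63 kJ/min
Q = ΔH = -4225.3 kJ/min = -70.422 kW
Heat removed = 70.422 kJ/s

Q_out = 70.4 kJ/s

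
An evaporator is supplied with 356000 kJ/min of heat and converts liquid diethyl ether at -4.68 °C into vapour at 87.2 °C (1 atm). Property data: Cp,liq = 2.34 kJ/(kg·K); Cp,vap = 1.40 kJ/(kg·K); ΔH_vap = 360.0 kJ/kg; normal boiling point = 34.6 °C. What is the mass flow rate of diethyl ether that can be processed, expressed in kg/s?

Δh = 2.34×(34.6−-4.68) + 360.0 + 1.40×(87.2−34.6) = 525.56 kJ/kg
Q = 356000 kJ/min = 5933.3 kJ/s = 5933.3 kJ/s
ṁ = Q/Δh = 5933.3 / 525.56 = 11.29 kg/s

ṁ = 11.3 kg/s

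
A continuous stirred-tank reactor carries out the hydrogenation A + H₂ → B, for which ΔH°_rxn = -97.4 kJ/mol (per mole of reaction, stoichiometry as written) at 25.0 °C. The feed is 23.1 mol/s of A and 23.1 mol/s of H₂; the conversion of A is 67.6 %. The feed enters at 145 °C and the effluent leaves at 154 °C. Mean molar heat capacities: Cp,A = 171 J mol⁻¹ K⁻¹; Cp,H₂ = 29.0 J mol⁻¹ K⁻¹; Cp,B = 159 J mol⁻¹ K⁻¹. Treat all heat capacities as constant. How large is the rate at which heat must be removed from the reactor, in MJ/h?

Q_out = 5620 MJ/h

Extent of reaction ξ = 0.676 × 23.1 = 15.616 mol/s
Reaction term: ξ·ΔH°_rxn = 15.616 × -97.4 = -1521 kJ/s
Sensible, feed 145→25 °C: -554.4 kJ/s
Outlet flows (mol/s): A 7.4844, H₂ 7.4844, B 15.616
Sensible, products 25→154 °C: 513.39 kJ/s
Q = ΔH = -1562 kJ/s = -1562 kW
Heat removed = 5623.1 MJ/h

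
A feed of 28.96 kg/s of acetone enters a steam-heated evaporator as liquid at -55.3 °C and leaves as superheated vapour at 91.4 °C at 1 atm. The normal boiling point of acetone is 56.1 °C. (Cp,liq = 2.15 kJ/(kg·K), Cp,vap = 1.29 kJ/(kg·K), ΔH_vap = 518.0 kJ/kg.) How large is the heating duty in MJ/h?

liquid -55.3→56.1 °C: 239.51 kJ/kg
vaporisation at 56.1 °C: 518 kJ/kg
vapour 56.1→91.4 °C: 45.537 kJ/kg
Δh = 239.51 + 518 + 45.537 = 803.05 kJ/kg
Q = ṁ·Δh = 28.96 kg/s × 803.05 kJ/kg = 23256 kJ/s
|Q| = 23256 kW = 83722 MJ/h

Q = 83700 MJ/h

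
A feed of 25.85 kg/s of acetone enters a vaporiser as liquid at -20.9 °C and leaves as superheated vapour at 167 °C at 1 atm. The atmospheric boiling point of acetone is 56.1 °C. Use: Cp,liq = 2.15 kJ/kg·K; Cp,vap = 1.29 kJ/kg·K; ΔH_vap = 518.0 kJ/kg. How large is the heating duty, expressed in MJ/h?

Q = 76900 MJ/h

liquid -20.9→56.1 °C: 165.55 kJ/kg
vaporisation at 56.1 °C: 518 kJ/kg
vapour 56.1→167 °C: 143.06 kJ/kg
Δh = 165.55 + 518 + 143.06 = 826.61 kJ/kg
Q = ṁ·Δh = 25.85 kg/s × 826.61 kJ/kg = 21368 kJ/s
|Q| = 21368 kW = 76924 MJ/h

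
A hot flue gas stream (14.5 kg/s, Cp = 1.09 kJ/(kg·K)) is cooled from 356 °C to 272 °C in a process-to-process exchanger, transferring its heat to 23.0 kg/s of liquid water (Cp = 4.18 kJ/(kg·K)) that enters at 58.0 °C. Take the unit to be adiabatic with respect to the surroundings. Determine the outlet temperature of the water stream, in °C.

Heat released by hot stream: Q = 14.5 × 1.09 × (356 − 272) = 1327.6 kJ/s
Energy balance on cold side (adiabatic exchanger): Q = ṁ_c·Cp_c·(T_c,out − T_c,in)
T_c,out = 58.0 + 1327.6/(23.0 × 4.18) = 71.809 °C

T_c,out = 71.8 °C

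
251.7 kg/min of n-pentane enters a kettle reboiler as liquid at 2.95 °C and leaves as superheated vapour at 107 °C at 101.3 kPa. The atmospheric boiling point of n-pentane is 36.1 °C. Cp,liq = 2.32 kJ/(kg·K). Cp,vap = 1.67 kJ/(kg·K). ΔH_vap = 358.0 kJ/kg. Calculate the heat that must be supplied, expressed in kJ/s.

liquid 2.95→36.1 °C: 76.908 kJ/kg
vaporisation at 36.1 °C: 358 kJ/kg
vapour 36.1→107 °C: 118.4 kJ/kg
Δh = 76.908 + 358 + 118.4 = 553.31 kJ/kg
Q = ṁ·Δh = 251.7 kg/min × 553.31 kJ/kg = 139270 kJ/min
|Q| = 2321.1 kW

Q = 2320 kJ/s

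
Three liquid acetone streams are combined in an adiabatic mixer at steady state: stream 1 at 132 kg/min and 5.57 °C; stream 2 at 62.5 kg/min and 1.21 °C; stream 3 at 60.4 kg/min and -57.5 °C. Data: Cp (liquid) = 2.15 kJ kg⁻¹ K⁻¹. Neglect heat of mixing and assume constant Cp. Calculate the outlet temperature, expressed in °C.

No heat crosses the boundary, so H_out = H_in.
Σ ṁᵢCp,ᵢTᵢ = 132×2.15×5.57 + 62.5×2.15×1.21 + 60.4×2.15×-57.5 = -5723.6
Σ ṁᵢCp,ᵢ = 132×2.15 + 62.5×2.15 + 60.4×2.15 = 548.03
T_out = -5723.6 / 548.03 = -10.444 °C

T_out = -10.4 °C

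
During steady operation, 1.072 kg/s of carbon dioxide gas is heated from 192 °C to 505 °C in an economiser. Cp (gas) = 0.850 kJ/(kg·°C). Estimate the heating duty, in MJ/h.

Q = 1030 MJ/h

Q = ṁ·Cp·ΔT = 1.072 × 0.850 × (505 − 192) = 285.21 kJ/s
Heating duty = 1026.7 MJ/h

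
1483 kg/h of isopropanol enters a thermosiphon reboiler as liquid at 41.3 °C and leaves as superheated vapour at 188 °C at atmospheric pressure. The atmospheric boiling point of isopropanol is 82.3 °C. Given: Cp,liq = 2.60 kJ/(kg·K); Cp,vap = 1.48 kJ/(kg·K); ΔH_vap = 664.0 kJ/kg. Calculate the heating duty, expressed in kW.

liquid 41.3→82.3 °C: 106.6 kJ/kg
vaporisation at 82.3 °C: 664 kJ/kg
vapour 82.3→188 °C: 156.44 kJ/kg
Δh = 106.6 + 664 + 156.44 = 927.04 kJ/kg
Q = ṁ·Δh = 1483 kg/h × 927.04 kJ/kg = 1.3748e+06 kJ/h
|Q| = 381.89 kW

Q = 382 kW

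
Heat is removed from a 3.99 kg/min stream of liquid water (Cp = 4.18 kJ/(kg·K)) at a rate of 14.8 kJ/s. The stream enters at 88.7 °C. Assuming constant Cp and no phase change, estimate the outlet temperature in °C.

Q = 14.8 kJ/s = 888 kJ/min
ΔT = Q/(ṁ·Cp) = 888/(3.99×4.18) = 53.243 K
T_out = 88.7 − 53.243 = 35.457 °C

T_out = 35.5 °C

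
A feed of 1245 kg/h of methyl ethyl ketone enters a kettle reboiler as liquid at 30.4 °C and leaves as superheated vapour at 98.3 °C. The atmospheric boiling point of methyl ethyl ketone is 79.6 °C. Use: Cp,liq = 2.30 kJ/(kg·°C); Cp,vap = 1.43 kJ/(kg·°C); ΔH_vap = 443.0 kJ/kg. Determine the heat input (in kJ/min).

Q = 12100 kJ/min

liquid 30.4→79.6 °C: 113.16 kJ/kg
vaporisation at 79.6 °C: 443 kJ/kg
vapour 79.6→98.3 °C: 26.741 kJ/kg
Δh = 113.16 + 443 + 26.741 = 582.9 kJ/kg
Q = ṁ·Δh = 1245 kg/h × 582.9 kJ/kg = 725710 kJ/h
|Q| = 201.59 kW = 12095 kJ/min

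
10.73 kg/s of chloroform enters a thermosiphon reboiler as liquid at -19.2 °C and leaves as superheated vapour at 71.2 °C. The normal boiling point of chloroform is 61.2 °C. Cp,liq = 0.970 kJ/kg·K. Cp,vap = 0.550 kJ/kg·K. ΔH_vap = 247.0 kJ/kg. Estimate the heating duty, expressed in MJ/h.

Q = 12800 MJ/h

liquid -19.2→61.2 °C: 77.988 kJ/kg
vaporisation at 61.2 °C: 247 kJ/kg
vapour 61.2→71.2 °C: 5.5 kJ/kg
Δh = 77.988 + 247 + 5.5 = 330.49 kJ/kg
Q = ṁ·Δh = 10.73 kg/s × 330.49 kJ/kg = 3546.1 kJ/s
|Q| = 3546.1 kW = 12766 MJ/h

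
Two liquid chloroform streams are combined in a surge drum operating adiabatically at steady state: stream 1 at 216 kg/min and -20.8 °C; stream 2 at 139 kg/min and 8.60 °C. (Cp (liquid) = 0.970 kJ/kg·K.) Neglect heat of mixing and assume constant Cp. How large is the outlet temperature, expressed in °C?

No heat crosses the boundary, so H_out = H_in.
T_out = Σ ṁᵢCp,ᵢTᵢ / Σ ṁᵢCp,ᵢ
      = -3198.5 / 344.35 = -9.2885 °C

T_out = -9.29 °C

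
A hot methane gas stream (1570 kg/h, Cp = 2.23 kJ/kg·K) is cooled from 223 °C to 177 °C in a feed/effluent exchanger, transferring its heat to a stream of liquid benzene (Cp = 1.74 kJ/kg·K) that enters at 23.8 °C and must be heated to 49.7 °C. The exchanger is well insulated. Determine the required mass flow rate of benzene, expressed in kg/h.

ṁ_c = 3570 kg/h

Heat released by hot stream: Q = 1570 × 2.23 × (223 − 177) = 161050 kJ/h
Energy balance on cold side (adiabatic exchanger): Q = ṁ_c·Cp_c·(T_c,out − T_c,in)
ṁ_c = 161050 / [1.74 × (49.7 − 23.8)] = 3573.7 kg/h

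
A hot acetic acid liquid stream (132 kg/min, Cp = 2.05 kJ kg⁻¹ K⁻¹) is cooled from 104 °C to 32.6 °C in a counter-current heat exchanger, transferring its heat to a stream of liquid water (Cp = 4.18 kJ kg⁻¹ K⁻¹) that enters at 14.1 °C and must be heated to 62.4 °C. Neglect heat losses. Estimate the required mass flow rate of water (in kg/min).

Heat released by hot stream: Q = 132 × 2.05 × (104 − 32.6) = 19321 kJ/min
Energy balance on cold side (adiabatic exchanger): Q = ṁ_c·Cp_c·(T_c,out − T_c,in)
ṁ_c = 19321 / [4.18 × (62.4 − 14.1)] = 95.698 kg/min

ṁ_c = 95.7 kg/min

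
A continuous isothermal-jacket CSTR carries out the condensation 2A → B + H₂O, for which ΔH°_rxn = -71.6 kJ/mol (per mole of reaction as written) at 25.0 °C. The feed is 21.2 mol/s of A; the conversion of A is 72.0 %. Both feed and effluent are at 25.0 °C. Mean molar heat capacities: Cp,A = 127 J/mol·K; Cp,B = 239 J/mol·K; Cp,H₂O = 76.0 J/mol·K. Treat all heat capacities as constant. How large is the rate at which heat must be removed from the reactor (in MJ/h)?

Q_out = 1970 MJ/h

Extent of reaction ξ = 0.720 × 21.2 / 2 = 7.632 mol/s
Reaction term: ξ·ΔH°_rxn = 7.632 × -71.6 = -546.45 kJ/s
Q = ΔH = -546.45 kJ/s = -546.45 kW
Heat removed = 1967.2 MJ/h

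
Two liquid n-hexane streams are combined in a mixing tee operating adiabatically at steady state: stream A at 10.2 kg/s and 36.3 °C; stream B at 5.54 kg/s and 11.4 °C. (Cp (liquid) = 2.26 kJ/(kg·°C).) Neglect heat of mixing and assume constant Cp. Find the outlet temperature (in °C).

Adiabatic, steady state ⇒ Σ ṁᵢCp,ᵢ(T_out − Tᵢ) = 0
T_out = Σ ṁᵢCp,ᵢTᵢ / Σ ṁᵢCp,ᵢ
      = 979.52 / 35.572 = 27.536 °C

T_out = 27.5 °C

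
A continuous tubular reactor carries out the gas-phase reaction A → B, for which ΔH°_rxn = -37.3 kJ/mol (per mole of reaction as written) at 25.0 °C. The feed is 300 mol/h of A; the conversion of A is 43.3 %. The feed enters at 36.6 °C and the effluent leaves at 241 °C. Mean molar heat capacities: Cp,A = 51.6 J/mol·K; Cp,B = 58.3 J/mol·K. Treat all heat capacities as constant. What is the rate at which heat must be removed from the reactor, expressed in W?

Q_out = 415 W

Extent of reaction ξ = 0.433 × 300 = 129.9 mol/h
Reaction term: ξ·ΔH°_rxn = 129.9 × -37.3 = -4845.3 kJ/h
Sensible, feed 36.6→25 °C: -179.57 kJ/h
Outlet flows (mol/h): A 170.1, B 129.9
Sensible, products 25→241 °C: 3531.7 kJ/h
Q = ΔH = -1493.2 kJ/h = -0.41477 kW
Heat removed = 414.77 W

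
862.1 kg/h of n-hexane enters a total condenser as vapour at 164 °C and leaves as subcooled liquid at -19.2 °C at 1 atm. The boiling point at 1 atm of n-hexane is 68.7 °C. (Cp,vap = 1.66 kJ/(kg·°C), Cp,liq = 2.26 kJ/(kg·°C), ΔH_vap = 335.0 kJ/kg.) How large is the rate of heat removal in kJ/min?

vapour 164→68.7 °C: -158.2 kJ/kg
condensation at 68.7 °C: -335 kJ/kg
liquid 68.7→-19.2 °C: -198.65 kJ/kg
Δh = -158.2 + -335 + -198.65 = -691.85 kJ/kg
Q = ṁ·Δh = 862.1 kg/h × -691.85 kJ/kg = -596450 kJ/h
|Q| = 165.68 kW = 9940.8 kJ/min

Q_c = 9940 kJ/min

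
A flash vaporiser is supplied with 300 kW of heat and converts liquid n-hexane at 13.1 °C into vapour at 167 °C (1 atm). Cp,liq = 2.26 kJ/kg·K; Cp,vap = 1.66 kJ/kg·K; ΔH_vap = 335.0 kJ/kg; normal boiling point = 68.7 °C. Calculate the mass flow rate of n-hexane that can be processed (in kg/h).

ṁ = 1730 kg/h

Δh = 2.26×(68.7−13.1) + 335.0 + 1.66×(167−68.7) = 623.83 kJ/kg
Q = 300 kW = 300 kJ/s = 1.08e+06 kJ/h
ṁ = Q/Δh = 1.08e+06 / 623.83 = 1731.2 kg/h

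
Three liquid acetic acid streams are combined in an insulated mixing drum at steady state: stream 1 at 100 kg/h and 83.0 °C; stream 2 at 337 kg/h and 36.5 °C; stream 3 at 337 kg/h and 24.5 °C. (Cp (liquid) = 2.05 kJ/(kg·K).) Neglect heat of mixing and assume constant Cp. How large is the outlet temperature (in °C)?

T_out = 37.3 °C

Energy balance with Q = 0: Σ ṁᵢCp,ᵢ(T_out − Tᵢ) = 0
Σ ṁᵢCp,ᵢTᵢ = 100×2.05×83.0 + 337×2.05×36.5 + 337×2.05×24.5 = 59157
Σ ṁᵢCp,ᵢ = 100×2.05 + 337×2.05 + 337×2.05 = 1586.7
T_out = 59157 / 1586.7 = 37.283 °C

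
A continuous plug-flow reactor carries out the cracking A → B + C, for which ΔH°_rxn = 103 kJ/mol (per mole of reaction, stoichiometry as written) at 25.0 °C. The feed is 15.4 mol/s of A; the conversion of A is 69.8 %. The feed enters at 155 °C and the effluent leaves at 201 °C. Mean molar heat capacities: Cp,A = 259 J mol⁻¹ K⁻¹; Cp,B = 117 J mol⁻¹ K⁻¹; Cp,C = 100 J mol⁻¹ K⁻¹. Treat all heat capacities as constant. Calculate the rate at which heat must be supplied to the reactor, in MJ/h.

Extent of reaction ξ = 0.698 × 15.4 = 10.749 mol/s
Reaction term: ξ·ΔH°_rxn = 10.749 × 103 = 1107.2 kJ/s
Sensible, feed 155→25 °C: -518.52 kJ/s
Outlet flows (mol/s): A 4.6508, B 10.749, C 10.749
Sensible, products 25→201 °C: 622.54 kJ/s
Q = ΔH = 1211.2 kJ/s = 1211.2 kW
Heat supplied = 4360.3 MJ/h

Q_in = 4360 MJ/h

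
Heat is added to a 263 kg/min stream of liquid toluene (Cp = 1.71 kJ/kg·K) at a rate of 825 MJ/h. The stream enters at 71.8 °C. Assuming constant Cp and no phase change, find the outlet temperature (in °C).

T_out = 102 °C

Q = 825 MJ/h = 13750 kJ/min
ΔT = Q/(ṁ·Cp) = 13750/(263×1.71) = 30.574 K
T_out = 71.8 + 30.574 = 102.37 °C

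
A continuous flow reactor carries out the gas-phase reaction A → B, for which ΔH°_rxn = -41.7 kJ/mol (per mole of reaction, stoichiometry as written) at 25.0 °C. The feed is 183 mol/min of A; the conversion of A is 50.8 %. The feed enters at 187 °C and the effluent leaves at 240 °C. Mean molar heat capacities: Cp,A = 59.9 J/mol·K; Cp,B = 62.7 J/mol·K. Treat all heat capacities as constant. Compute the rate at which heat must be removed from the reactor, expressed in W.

Extent of reaction ξ = 0.508 × 183 = 92.964 mol/min
Reaction term: ξ·ΔH°_rxn = 92.964 × -41.7 = -3876.6 kJ/min
Sensible, feed 187→25 °C: -1775.8 kJ/min
Outlet flows (mol/min): A 90.036, B 92.964
Sensible, products 25→240 °C: 2412.7 kJ/min
Q = ΔH = -3239.7 kJ/min = -53.994 kW
Heat removed = 53994 W

Q_out = 54000 W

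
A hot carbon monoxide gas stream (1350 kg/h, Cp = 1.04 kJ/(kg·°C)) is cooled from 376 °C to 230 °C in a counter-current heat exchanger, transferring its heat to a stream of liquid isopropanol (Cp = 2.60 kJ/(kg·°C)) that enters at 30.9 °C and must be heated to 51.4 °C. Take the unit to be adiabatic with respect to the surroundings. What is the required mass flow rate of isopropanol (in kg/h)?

Heat released by hot stream: Q = 1350 × 1.04 × (376 − 230) = 204980 kJ/h
Energy balance on cold side (adiabatic exchanger): Q = ṁ_c·Cp_c·(T_c,out − T_c,in)
ṁ_c = 204980 / [2.60 × (51.4 − 30.9)] = 3845.9 kg/h

ṁ_c = 3850 kg/h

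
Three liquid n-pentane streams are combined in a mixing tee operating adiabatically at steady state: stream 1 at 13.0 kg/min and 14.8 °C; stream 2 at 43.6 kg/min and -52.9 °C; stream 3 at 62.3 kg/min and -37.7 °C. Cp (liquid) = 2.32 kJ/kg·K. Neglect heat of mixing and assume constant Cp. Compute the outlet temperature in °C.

T_out = -37.5 °C

Energy balance with Q = 0: Σ ṁᵢCp,ᵢ(T_out − Tᵢ) = 0
Σ ṁᵢCp,ᵢTᵢ = 13.0×2.32×14.8 + 43.6×2.32×-52.9 + 62.3×2.32×-37.7 = -10354
Σ ṁᵢCp,ᵢ = 13.0×2.32 + 43.6×2.32 + 62.3×2.32 = 275.85
T_out = -10354 / 275.85 = -37.534 °C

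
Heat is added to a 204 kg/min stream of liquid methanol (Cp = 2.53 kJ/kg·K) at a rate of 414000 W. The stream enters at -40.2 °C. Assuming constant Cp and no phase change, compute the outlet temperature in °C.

T_out = 7.93 °C

Q = 414000 W = 24840 kJ/min
ΔT = Q/(ṁ·Cp) = 24840/(204×2.53) = 48.128 K
T_out = -40.2 + 48.128 = 7.9283 °C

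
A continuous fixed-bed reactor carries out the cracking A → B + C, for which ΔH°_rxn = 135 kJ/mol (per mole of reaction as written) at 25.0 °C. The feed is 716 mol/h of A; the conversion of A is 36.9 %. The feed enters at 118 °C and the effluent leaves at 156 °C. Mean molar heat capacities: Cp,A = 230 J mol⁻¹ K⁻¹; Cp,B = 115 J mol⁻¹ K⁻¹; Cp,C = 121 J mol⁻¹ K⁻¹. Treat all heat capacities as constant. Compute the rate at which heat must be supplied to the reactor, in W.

Q_in = 11700 W

Extent of reaction ξ = 0.369 × 716 = 264.2 mol/h
Reaction term: ξ·ΔH°_rxn = 264.2 × 135 = 35668 kJ/h
Sensible, feed 118→25 °C: -15315 kJ/h
Outlet flows (mol/h): A 451.8, B 264.2, C 264.2
Sensible, products 25→156 °C: 21781 kJ/h
Q = ΔH = 42133 kJ/h = 11.704 kW
Heat supplied = 11704 W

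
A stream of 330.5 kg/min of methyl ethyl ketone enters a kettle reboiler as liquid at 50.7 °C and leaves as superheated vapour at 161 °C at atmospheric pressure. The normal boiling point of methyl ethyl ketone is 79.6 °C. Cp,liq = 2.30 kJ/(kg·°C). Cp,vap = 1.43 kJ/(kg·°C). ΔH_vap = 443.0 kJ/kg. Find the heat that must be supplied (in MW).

liquid 50.7→79.6 °C: 66.47 kJ/kg
vaporisation at 79.6 °C: 443 kJ/kg
vapour 79.6→161 °C: 116.4 kJ/kg
Δh = 66.47 + 443 + 116.4 = 625.87 kJ/kg
Q = ṁ·Δh = 330.5 kg/min × 625.87 kJ/kg = 206850 kJ/min
|Q| = 3447.5 kW = 3.4475 MW

Q = 3.45 MW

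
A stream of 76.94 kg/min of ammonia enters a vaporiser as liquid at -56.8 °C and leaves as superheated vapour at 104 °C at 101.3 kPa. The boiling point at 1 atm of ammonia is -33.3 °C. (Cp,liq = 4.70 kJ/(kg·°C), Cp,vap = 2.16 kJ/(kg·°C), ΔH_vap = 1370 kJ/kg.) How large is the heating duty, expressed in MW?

liquid -56.8→-33.3 °C: 110.45 kJ/kg
vaporisation at -33.3 °C: 1370 kJ/kg
vapour -33.3→104 °C: 296.57 kJ/kg
Δh = 110.45 + 1370 + 296.57 = 1777 kJ/kg
Q = ṁ·Δh = 76.94 kg/min × 1777 kJ/kg = 136720 kJ/min
|Q| = 2278.7 kW = 2.2787 MW

Q = 2.28 MW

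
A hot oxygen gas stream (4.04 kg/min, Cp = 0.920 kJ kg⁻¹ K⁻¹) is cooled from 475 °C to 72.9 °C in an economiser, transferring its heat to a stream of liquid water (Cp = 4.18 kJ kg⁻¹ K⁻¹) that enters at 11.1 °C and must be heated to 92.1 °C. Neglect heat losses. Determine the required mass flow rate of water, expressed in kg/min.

ṁ_c = 4.41 kg/min

Heat released by hot stream: Q = 4.04 × 0.920 × (475 − 72.9) = 1494.5 kJ/min
Energy balance on cold side (adiabatic exchanger): Q = ṁ_c·Cp_c·(T_c,out − T_c,in)
ṁ_c = 1494.5 / [4.18 × (92.1 − 11.1)] = 4.4141 kg/min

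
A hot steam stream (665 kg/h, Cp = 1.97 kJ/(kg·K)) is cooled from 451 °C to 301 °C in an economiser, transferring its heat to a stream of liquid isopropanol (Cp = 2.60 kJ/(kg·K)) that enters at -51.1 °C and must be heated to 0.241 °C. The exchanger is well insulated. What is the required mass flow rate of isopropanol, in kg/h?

Heat released by hot stream: Q = 665 × 1.97 × (451 − 301) = 196510 kJ/h
Energy balance on cold side (adiabatic exchanger): Q = ṁ_c·Cp_c·(T_c,out − T_c,in)
ṁ_c = 196510 / [2.60 × (0.241 − -51.1)] = 1472.1 kg/h

ṁ_c = 1470 kg/h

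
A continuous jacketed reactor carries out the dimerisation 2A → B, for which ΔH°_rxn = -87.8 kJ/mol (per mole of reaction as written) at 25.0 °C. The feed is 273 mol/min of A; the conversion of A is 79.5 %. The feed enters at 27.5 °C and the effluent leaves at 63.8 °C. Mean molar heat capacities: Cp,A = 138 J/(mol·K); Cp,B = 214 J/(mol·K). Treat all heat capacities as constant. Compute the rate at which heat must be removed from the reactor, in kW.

Extent of reaction ξ = 0.795 × 273 / 2 = 108.52 mol/min
Reaction term: ξ·ΔH°_rxn = 108.52 × -87.8 = -9527.8 kJ/min
Sensible, feed 27.5→25 °C: -94.185 kJ/min
Outlet flows (mol/min): A 55.965, B 108.52
Sensible, products 25→63.8 °C: 1200.7 kJ/min
Q = ΔH = -8421.3 kJ/min = -140.36 kW
Heat removed = 140.36 kW

Q_out = 140 kW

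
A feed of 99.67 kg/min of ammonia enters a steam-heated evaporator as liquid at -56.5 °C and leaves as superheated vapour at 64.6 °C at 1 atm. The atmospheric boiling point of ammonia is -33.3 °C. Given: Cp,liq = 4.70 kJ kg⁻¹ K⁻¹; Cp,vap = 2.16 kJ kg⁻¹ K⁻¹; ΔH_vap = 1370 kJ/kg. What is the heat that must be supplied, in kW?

liquid -56.5→-33.3 °C: 109.04 kJ/kg
vaporisation at -33.3 °C: 1370 kJ/kg
vapour -33.3→64.6 °C: 211.46 kJ/kg
Δh = 109.04 + 1370 + 211.46 = 1690.5 kJ/kg
Q = ṁ·Δh = 99.67 kg/min × 1690.5 kJ/kg = 168490 kJ/min
|Q| = 2808.2 kW

Q = 2810 kW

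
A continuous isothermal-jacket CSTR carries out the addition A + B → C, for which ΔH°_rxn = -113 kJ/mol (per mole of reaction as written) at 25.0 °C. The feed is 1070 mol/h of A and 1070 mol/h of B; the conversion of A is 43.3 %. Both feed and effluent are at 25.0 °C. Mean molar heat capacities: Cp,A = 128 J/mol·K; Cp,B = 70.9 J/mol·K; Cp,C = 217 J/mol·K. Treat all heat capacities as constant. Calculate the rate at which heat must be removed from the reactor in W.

Extent of reaction ξ = 0.433 × 1070 = 463.31 mol/h
Reaction term: ξ·ΔH°_rxn = 463.31 × -113 = -52354 kJ/h
Q = ΔH = -52354 kJ/h = -14.543 kW
Heat removed = 14543 W

Q_out = 14500 W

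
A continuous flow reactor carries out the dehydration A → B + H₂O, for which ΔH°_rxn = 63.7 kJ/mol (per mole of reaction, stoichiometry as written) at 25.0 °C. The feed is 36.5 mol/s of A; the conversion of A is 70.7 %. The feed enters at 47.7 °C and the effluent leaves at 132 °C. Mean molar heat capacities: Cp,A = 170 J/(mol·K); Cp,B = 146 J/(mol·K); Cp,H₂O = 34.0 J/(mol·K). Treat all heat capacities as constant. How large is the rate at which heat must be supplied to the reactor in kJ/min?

Q_in = 132000 kJ/min

Extent of reaction ξ = 0.707 × 36.5 = 25.805 mol/s
Reaction term: ξ·ΔH°_rxn = 25.805 × 63.7 = 1643.8 kJ/s
Sensible, feed 47.7→25 °C: -140.85 kJ/s
Outlet flows (mol/s): A 10.695, B 25.805, H₂O 25.805
Sensible, products 25→132 °C: 691.55 kJ/s
Q = ΔH = 2194.5 kJ/s = 2194.5 kW
Heat supplied = 131670 kJ/min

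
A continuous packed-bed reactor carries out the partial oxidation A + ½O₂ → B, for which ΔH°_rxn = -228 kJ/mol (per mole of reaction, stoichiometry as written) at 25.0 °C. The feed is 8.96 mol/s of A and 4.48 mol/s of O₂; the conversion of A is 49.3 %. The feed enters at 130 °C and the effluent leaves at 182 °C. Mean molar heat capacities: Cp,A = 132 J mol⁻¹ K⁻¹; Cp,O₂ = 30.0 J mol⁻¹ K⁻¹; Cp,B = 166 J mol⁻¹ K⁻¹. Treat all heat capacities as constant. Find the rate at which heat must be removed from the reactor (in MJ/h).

Extent of reaction ξ = 0.493 × 8.96 = 4.4173 mol/s
Reaction term: ξ·ΔH°_rxn = 4.4173 × -228 = -1007.1 kJ/s
Sensible, feed 130→25 °C: -138.3 kJ/s
Outlet flows (mol/s): A 4.5427, O₂ 2.2714, B 4.4173
Sensible, products 25→182 °C: 219.96 kJ/s
Q = ΔH = -925.47 kJ/s = -925.47 kW
Heat removed = 3331.7 MJ/h

Q_out = 3330 MJ/h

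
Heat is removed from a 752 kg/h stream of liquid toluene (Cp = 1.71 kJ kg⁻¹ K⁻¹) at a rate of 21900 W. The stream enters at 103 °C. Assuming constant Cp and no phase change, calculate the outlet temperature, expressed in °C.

T_out = 41.7 °C

Q = 21900 W = 78840 kJ/h
ΔT = Q/(ṁ·Cp) = 78840/(752×1.71) = 61.31 K
T_out = 103 − 61.31 = 41.69 °C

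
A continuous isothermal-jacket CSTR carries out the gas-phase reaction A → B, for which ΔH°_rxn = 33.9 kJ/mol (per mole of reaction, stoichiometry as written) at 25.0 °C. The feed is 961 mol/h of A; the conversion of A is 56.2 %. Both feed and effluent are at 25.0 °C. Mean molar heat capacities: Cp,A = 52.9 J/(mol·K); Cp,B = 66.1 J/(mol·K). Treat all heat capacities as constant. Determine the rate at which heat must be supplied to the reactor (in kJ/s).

Extent of reaction ξ = 0.562 × 961 = 540.08 mol/h
Reaction term: ξ·ΔH°_rxn = 540.08 × 33.9 = 18309 kJ/h
Q = ΔH = 18309 kJ/h = 5.0858 kW
Heat supplied = 5.0858 kJ/s

Q_in = 5.09 kJ/s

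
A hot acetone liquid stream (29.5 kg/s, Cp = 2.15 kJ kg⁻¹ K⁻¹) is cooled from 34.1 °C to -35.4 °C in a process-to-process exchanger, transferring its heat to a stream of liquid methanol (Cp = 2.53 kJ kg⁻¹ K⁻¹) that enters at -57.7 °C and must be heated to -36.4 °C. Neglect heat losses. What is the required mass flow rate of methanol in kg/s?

Heat released by hot stream: Q = 29.5 × 2.15 × (34.1 − -35.4) = 4408 kJ/s
Energy balance on cold side (adiabatic exchanger): Q = ṁ_c·Cp_c·(T_c,out − T_c,in)
ṁ_c = 4408 / [2.53 × (-36.4 − -57.7)] = 81.798 kg/s

ṁ_c = 81.8 kg/s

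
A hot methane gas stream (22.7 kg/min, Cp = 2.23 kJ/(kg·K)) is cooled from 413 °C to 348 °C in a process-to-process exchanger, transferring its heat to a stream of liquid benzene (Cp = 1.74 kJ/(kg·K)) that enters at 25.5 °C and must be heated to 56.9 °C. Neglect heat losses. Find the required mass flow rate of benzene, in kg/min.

Heat released by hot stream: Q = 22.7 × 2.23 × (413 − 348) = 3290.4 kJ/min
Energy balance on cold side (adiabatic exchanger): Q = ṁ_c·Cp_c·(T_c,out − T_c,in)
ṁ_c = 3290.4 / [1.74 × (56.9 − 25.5)] = 60.223 kg/min

ṁ_c = 60.2 kg/min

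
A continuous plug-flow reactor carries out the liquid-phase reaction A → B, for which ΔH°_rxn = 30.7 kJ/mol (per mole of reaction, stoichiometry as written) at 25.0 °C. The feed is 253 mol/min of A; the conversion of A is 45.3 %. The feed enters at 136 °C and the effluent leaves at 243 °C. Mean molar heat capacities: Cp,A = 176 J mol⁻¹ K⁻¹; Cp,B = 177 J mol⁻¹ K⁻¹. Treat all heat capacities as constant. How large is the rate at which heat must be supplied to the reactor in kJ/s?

Q_in = 138 kJ/s

Extent of reaction ξ = 0.453 × 253 = 114.61 mol/min
Reaction term: ξ·ΔH°_rxn = 114.61 × 30.7 = 3518.5 kJ/min
Sensible, feed 136→25 °C: -4942.6 kJ/min
Outlet flows (mol/min): A 138.39, B 114.61
Sensible, products 25→243 °C: 9732.1 kJ/min
Q = ΔH = 8308 kJ/min = 138.47 kW
Heat supplied = 138.47 kJ/s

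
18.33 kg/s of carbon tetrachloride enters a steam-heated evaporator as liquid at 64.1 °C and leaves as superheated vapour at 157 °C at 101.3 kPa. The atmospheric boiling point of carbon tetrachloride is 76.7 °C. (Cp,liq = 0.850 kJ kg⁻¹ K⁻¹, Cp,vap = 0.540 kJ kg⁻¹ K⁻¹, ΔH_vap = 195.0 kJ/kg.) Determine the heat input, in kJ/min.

Q = 274000 kJ/min

liquid 64.1→76.7 °C: 10.71 kJ/kg
vaporisation at 76.7 °C: 195 kJ/kg
vapour 76.7→157 °C: 43.362 kJ/kg
Δh = 10.71 + 195 + 43.362 = 249.07 kJ/kg
Q = ṁ·Δh = 18.33 kg/s × 249.07 kJ/kg = 4565.5 kJ/s
|Q| = 4565.5 kW = 273930 kJ/min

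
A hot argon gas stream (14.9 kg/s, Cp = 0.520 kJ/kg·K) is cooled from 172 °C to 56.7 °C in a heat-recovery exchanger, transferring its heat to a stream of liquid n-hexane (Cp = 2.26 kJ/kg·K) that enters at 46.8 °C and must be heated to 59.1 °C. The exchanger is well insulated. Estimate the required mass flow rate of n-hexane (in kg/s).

ṁ_c = 32.1 kg/s

Heat released by hot stream: Q = 14.9 × 0.520 × (172 − 56.7) = 893.34 kJ/s
Energy balance on cold side (adiabatic exchanger): Q = ṁ_c·Cp_c·(T_c,out − T_c,in)
ṁ_c = 893.34 / [2.26 × (59.1 − 46.8)] = 32.137 kg/s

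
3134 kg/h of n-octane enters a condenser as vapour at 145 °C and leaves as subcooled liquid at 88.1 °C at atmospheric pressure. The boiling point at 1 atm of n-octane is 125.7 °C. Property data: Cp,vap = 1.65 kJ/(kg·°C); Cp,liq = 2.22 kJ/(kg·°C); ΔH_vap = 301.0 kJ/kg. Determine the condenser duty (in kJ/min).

vapour 145→125.7 °C: -31.845 kJ/kg
condensation at 125.7 °C: -301 kJ/kg
liquid 125.7→88.1 °C: -83.472 kJ/kg
Δh = -31.845 + -301 + -83.472 = -416.32 kJ/kg
Q = ṁ·Δh = 3134 kg/h × -416.32 kJ/kg = -1.3047e+06 kJ/h
|Q| = 362.43 kW = 21746 kJ/min

Q_c = 21700 kJ/min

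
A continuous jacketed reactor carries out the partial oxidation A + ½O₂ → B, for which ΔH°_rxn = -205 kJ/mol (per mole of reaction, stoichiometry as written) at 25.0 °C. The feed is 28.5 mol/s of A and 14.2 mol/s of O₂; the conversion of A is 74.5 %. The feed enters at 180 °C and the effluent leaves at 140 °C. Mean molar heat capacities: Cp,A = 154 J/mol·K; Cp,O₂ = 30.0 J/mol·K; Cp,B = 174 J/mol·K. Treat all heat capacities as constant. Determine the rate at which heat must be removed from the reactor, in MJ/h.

Extent of reaction ξ = 0.745 × 28.5 = 21.232 mol/s
Reaction term: ξ·ΔH°_rxn = 21.232 × -205 = -4352.7 kJ/s
Sensible, feed 180→25 °C: -746.33 kJ/s
Outlet flows (mol/s): A 7.2675, O₂ 3.5838, B 21.232
Sensible, products 25→140 °C: 565.93 kJ/s
Q = ΔH = -4533.1 kJ/s = -4533.1 kW
Heat removed = 16319 MJ/h

Q_out = 16300 MJ/h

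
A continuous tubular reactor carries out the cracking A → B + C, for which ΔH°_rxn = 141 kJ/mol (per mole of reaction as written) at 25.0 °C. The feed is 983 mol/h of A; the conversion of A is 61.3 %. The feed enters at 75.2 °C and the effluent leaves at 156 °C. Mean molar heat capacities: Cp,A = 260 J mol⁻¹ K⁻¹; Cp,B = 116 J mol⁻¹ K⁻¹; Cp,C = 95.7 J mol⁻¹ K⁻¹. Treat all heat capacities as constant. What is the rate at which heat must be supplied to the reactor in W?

Q_in = 28300 W

Extent of reaction ξ = 0.613 × 983 = 602.58 mol/h
Reaction term: ξ·ΔH°_rxn = 602.58 × 141 = 84964 kJ/h
Sensible, feed 75.2→25 °C: -12830 kJ/h
Outlet flows (mol/h): A 380.42, B 602.58, C 602.58
Sensible, products 25→156 °C: 29668 kJ/h
Q = ΔH = 101800 kJ/h = 28.278 kW
Heat supplied = 28278 W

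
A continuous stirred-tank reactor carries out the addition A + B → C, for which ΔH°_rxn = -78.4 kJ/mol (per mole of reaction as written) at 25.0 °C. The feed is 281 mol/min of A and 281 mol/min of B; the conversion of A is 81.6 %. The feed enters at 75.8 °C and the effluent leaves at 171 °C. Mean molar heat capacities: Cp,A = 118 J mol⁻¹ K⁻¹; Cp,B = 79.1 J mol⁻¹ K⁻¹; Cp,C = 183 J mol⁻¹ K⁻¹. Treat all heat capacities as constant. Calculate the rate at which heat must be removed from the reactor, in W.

Q_out = 220000 W

Extent of reaction ξ = 0.816 × 281 = 229.3 mol/min
Reaction term: ξ·ΔH°_rxn = 229.3 × -78.4 = -17977 kJ/min
Sensible, feed 75.8→25 °C: -2813.6 kJ/min
Outlet flows (mol/min): A 51.704, B 51.704, C 229.3
Sensible, products 25→171 °C: 7614.2 kJ/min
Q = ΔH = -13176 kJ/min = -219.6 kW
Heat removed = 219600 W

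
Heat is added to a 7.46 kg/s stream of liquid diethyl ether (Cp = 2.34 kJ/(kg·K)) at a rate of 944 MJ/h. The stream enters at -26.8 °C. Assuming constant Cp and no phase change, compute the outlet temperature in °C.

T_out = -11.8 °C

Q = 944 MJ/h = 262.22 kJ/s
ΔT = Q/(ṁ·Cp) = 262.22/(7.46×2.34) = 15.022 K
T_out = -26.8 + 15.022 = -11.778 °C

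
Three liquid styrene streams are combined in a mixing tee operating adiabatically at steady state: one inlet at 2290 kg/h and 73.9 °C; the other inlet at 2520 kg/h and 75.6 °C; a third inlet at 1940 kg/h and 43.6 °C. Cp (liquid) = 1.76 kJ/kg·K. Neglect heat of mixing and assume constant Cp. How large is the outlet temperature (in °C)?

No heat crosses the boundary, so H_out = H_in.
Σ ṁᵢCp,ᵢTᵢ = 2290×1.76×73.9 + 2520×1.76×75.6 + 1940×1.76×43.6 = 782020
Σ ṁᵢCp,ᵢ = 2290×1.76 + 2520×1.76 + 1940×1.76 = 11880
T_out = 782020 / 11880 = 65.826 °C

T_out = 65.8 °C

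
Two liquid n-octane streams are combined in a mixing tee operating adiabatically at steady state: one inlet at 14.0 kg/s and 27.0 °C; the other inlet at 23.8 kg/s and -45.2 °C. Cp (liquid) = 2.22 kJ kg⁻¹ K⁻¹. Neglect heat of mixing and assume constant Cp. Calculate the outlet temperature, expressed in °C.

T_out = -18.5 °C

Energy balance with Q = 0: Σ ṁᵢCp,ᵢ(T_out − Tᵢ) = 0
T_out = Σ ṁᵢCp,ᵢTᵢ / Σ ṁᵢCp,ᵢ
      = -1549 / 83.916 = -18.459 °C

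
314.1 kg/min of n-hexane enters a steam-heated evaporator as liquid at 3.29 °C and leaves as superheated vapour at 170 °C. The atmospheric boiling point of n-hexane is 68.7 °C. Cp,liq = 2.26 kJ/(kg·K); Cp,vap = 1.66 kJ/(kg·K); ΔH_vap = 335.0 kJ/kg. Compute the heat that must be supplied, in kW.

Q = 3410 kW

liquid 3.29→68.7 °C: 147.83 kJ/kg
vaporisation at 68.7 °C: 335 kJ/kg
vapour 68.7→170 °C: 168.16 kJ/kg
Δh = 147.83 + 335 + 168.16 = 650.98 kJ/kg
Q = ṁ·Δh = 314.1 kg/min × 650.98 kJ/kg = 204470 kJ/min
|Q| = 3407.9 kW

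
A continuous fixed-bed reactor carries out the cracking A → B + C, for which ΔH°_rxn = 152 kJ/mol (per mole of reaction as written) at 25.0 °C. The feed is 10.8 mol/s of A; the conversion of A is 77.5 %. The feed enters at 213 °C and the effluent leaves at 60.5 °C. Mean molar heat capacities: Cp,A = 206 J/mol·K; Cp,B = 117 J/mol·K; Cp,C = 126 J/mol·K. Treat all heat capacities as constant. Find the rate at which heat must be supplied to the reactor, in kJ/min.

Extent of reaction ξ = 0.775 × 10.8 = 8.37 mol/s
Reaction term: ξ·ΔH°_rxn = 8.37 × 152 = 1272.2 kJ/s
Sensible, feed 213→25 °C: -418.26 kJ/s
Outlet flows (mol/s): A 2.43, B 8.37, C 8.37
Sensible, products 25→60.5 °C: 89.974 kJ/s
Q = ΔH = 943.95 kJ/s = 943.95 kW
Heat supplied = 56637 kJ/min

Q_in = 56600 kJ/min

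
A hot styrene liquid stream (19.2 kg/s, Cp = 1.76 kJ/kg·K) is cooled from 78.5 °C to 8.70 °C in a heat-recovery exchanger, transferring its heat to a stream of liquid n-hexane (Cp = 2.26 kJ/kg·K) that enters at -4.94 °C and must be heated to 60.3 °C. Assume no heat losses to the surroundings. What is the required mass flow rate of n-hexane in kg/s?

Heat released by hot stream: Q = 19.2 × 1.76 × (78.5 − 8.70) = 2358.7 kJ/s
Energy balance on cold side (adiabatic exchanger): Q = ṁ_c·Cp_c·(T_c,out − T_c,in)
ṁ_c = 2358.7 / [2.26 × (60.3 − -4.94)] = 15.997 kg/s

ṁ_c = 16.0 kg/s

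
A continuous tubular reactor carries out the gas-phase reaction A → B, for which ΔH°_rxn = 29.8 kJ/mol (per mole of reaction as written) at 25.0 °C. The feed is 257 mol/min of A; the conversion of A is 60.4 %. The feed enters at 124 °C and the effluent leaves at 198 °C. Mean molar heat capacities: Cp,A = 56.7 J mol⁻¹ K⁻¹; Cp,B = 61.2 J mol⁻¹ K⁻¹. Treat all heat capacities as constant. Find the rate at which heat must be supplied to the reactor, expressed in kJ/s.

Q_in = 97.1 kJ/s

Extent of reaction ξ = 0.604 × 257 = 155.23 mol/min
Reaction term: ξ·ΔH°_rxn = 155.23 × 29.8 = 4625.8 kJ/min
Sensible, feed 124→25 °C: -1442.6 kJ/min
Outlet flows (mol/min): A 101.77, B 155.23
Sensible, products 25→198 °C: 2641.8 kJ/min
Q = ΔH = 5825 kJ/min = 97.083 kW
Heat supplied = 97.083 kJ/s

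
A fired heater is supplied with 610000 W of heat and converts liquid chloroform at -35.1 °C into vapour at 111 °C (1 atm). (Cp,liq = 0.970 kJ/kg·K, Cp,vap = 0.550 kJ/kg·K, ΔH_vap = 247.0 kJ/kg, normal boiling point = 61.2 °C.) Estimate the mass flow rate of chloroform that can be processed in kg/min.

ṁ = 99.5 kg/min

Δh = 0.970×(61.2−-35.1) + 247.0 + 0.550×(111−61.2) = 367.8 kJ/kg
Q = 610000 W = 610 kJ/s = 36600 kJ/min
ṁ = Q/Δh = 36600 / 367.8 = 99.51 kg/min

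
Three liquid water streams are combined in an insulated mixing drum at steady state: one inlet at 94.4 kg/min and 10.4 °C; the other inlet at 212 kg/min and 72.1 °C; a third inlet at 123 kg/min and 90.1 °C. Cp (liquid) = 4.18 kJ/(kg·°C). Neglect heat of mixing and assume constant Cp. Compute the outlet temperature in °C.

T_out = 63.7 °C

Adiabatic, steady state ⇒ Σ ṁᵢCp,ᵢ(T_out − Tᵢ) = 0
T_out = Σ ṁᵢCp,ᵢTᵢ / Σ ṁᵢCp,ᵢ
      = 114320 / 1794.9 = 63.692 °C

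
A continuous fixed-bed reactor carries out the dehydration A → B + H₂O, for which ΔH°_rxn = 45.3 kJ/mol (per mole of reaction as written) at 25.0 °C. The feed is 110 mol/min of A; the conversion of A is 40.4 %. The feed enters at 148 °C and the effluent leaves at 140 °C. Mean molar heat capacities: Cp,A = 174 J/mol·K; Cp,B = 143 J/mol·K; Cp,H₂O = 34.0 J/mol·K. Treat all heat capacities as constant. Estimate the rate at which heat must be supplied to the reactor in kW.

Extent of reaction ξ = 0.404 × 110 = 44.44 mol/min
Reaction term: ξ·ΔH°_rxn = 44.44 × 45.3 = 2013.1 kJ/min
Sensible, feed 148→25 °C: -2354.2 kJ/min
Outlet flows (mol/min): A 65.56, B 44.44, H₂O 44.44
Sensible, products 25→140 °C: 2216.4 kJ/min
Q = ΔH = 1875.3 kJ/min = 31.256 kW
Heat supplied = 31.256 kW

Q_in = 31.3 kW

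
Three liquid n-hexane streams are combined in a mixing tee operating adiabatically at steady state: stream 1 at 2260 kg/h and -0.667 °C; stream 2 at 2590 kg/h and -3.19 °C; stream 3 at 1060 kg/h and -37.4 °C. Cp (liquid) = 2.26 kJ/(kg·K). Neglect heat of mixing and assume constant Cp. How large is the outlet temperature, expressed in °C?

T_out = -8.36 °C

Adiabatic, steady state ⇒ Σ ṁᵢCp,ᵢ(T_out − Tᵢ) = 0
T_out = Σ ṁᵢCp,ᵢTᵢ / Σ ṁᵢCp,ᵢ
      = -111670 / 13357 = -8.361 °C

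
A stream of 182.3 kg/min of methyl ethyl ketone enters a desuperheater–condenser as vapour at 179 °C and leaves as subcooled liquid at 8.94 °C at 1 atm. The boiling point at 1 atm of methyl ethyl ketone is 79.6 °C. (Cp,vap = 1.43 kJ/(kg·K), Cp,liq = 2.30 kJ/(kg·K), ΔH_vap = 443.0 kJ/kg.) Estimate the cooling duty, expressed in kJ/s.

Q_c = 2270 kJ/s

vapour 179→79.6 °C: -142.14 kJ/kg
condensation at 79.6 °C: -443 kJ/kg
liquid 79.6→8.94 °C: -162.52 kJ/kg
Δh = -142.14 + -443 + -162.52 = -747.66 kJ/kg
Q = ṁ·Δh = 182.3 kg/min × -747.66 kJ/kg = -136300 kJ/min
|Q| = 2271.6 kW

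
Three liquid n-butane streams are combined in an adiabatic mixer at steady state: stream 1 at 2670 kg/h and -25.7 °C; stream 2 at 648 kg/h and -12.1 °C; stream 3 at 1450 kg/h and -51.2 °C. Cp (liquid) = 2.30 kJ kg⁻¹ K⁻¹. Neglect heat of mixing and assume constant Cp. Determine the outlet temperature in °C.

T_out = -31.6 °C

Adiabatic, steady state ⇒ Σ ṁᵢCp,ᵢ(T_out − Tᵢ) = 0
Σ ṁᵢCp,ᵢTᵢ = 2670×2.30×-25.7 + 648×2.30×-12.1 + 1450×2.30×-51.2 = -346610
Σ ṁᵢCp,ᵢ = 2670×2.30 + 648×2.30 + 1450×2.30 = 10966
T_out = -346610 / 10966 = -31.607 °C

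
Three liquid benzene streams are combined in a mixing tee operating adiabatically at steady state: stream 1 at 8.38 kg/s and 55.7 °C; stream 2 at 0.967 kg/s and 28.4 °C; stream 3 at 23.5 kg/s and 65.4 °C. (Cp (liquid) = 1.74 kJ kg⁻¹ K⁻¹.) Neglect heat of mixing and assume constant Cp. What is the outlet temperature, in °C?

T_out = 61.8 °C

No heat crosses the boundary, so H_out = H_in.
Σ ṁᵢCp,ᵢTᵢ = 8.38×1.74×55.7 + 0.967×1.74×28.4 + 23.5×1.74×65.4 = 3534.2
Σ ṁᵢCp,ᵢ = 8.38×1.74 + 0.967×1.74 + 23.5×1.74 = 57.154
T_out = 3534.2 / 57.154 = 61.836 °C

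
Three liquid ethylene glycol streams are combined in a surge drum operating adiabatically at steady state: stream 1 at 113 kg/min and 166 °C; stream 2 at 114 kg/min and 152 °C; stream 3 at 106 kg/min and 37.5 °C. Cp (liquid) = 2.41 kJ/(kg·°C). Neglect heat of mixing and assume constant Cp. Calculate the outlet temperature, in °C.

T_out = 120 °C

Energy balance with Q = 0: Σ ṁᵢCp,ᵢ(T_out − Tᵢ) = 0
T_out = Σ ṁᵢCp,ᵢTᵢ / Σ ṁᵢCp,ᵢ
      = 96547 / 802.53 = 120.3 °C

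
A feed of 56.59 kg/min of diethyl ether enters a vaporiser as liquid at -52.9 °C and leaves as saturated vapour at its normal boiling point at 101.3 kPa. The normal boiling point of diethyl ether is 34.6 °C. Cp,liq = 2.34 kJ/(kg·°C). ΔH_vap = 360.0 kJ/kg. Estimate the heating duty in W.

Q = 533000 W

liquid -52.9→34.6 °C: 204.75 kJ/kg
vaporisation at 34.6 °C: 360 kJ/kg
Δh = 204.75 + 360 = 564.75 kJ/kg
Q = ṁ·Δh = 56.59 kg/min × 564.75 kJ/kg = 31959 kJ/min
|Q| = 532.65 kW = 532650 W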